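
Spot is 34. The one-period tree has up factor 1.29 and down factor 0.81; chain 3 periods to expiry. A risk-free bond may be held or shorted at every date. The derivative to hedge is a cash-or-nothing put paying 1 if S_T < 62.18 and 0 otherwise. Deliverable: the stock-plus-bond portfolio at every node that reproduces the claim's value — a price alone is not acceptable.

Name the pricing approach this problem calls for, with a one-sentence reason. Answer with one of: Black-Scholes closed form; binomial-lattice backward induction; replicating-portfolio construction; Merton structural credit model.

Key observation: what is demanded is not a single number but the (Δ, B) position at each node of the 1.29/0.81 tree starting at 34; constructing those positions is the replicating-portfolio method.

framework: replicating-portfolio construction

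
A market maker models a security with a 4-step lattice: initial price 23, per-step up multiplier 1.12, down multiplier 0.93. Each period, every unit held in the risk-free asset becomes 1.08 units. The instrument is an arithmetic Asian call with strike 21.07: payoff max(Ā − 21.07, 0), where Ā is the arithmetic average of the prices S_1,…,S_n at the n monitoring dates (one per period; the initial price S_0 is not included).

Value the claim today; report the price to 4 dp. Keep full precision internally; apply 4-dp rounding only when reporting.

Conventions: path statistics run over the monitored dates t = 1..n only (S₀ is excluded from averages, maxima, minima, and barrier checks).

No-arbitrage gives p* = (R−d)/(u−d) = 0.7895: enumerate every path, weight its payoff by its p*-probability, and discount by R^4.
Enumerate all 2^4 = 16 price paths (U = up ×1.12, D = down ×0.93); each path with k up-moves has probability p*^k·(1−p*)^(4−k).
DDDD: Ā=19.2470, payoff=0.0000, prob=0.001964
UDDD: Ā=23.1792, payoff=2.1092, prob=0.007366
DUDD: Ā=22.0867, payoff=1.0167, prob=0.007366
UUDD: Ā=26.5991, payoff=5.5291, prob=0.027624
DDUD: Ā=21.0707, payoff=0.0007, prob=0.007366
UDUD: Ā=25.3755, payoff=4.3055, prob=0.027624
DUUD: Ā=24.2830, payoff=3.2130, prob=0.027624
UUUD: Ā=29.2440, payoff=8.1740, prob=0.103590
DDDU: Ā=20.1258, payoff=0.0000, prob=0.007366
UDDU: Ā=24.2375, payoff=3.1675, prob=0.027624
DUDU: Ā=23.1450, payoff=2.0750, prob=0.027624
UUDU: Ā=27.8736, payoff=6.8036, prob=0.103590
DDUU: Ā=22.1290, payoff=1.0590, prob=0.027624
UDUU: Ā=26.6500, payoff=5.5800, prob=0.103590
DUUU: Ā=25.5575, payoff=4.4875, prob=0.103590
UUUU: Ā=30.7789, payoff=9.7089, prob=0.388464
Price = Σ prob·payoff / R^4 = 6.923492 / 1.360489 = 5.0890

price = 5.0890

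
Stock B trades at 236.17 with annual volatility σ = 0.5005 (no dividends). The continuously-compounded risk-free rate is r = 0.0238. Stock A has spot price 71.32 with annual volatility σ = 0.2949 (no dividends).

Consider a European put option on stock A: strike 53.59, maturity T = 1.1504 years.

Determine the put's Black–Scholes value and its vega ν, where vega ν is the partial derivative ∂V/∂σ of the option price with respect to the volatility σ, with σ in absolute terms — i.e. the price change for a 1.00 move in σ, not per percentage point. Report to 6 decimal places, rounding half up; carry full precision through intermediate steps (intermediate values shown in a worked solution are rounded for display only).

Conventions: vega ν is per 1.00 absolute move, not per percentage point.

price = 1.624422
ν = 15.783461

σ√T = 0.2949·√1.1504 = 0.316300
d₁ = (ln(S/K) + (r+σ²/2)T) / (σ√T) = (ln(71.32/53.59) + (0.0238+0.2949²/2)·1.1504) / 0.316300 = (0.285814 + 0.077402) / 0.316300 = 1.148330
d₂ = d₁ − σ√T = 1.148330 − 0.316300 = 0.832030
e^{−rT} = 0.972992
N(−d₁) = 0.125416,  N(−d₂) = 0.202696
Put price V = K·e^{−rT}·N(−d₂) − S·N(−d₁) = 10.569110 − 8.944687 = 1.624422
φ(d₁) = (1/√(2π))·e^{−d₁²/2} = 0.206332
ν = S·φ(d₁)·√T = 15.783461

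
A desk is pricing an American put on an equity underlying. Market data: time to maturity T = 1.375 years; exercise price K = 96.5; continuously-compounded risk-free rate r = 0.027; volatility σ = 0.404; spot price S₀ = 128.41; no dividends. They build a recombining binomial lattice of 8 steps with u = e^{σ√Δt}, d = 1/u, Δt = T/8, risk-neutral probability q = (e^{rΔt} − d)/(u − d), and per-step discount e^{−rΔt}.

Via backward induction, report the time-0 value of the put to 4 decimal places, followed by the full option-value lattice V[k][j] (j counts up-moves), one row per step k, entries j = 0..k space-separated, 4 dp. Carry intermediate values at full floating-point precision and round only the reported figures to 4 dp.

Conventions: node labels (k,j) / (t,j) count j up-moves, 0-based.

params: Δt=0.17188 u=1.18233 d=0.84579 q=0.47205 e^(-rΔt)=0.99537
t_8 payoffs: 62.8736 49.4933 30.7888 4.6415 0.0000 0.0000 0.0000 0.0000 0.0000
k=7: node(7,0) S=39.7576 payoff=56.7424 vs cont=56.2956 → 56.7424 [stop]  node(7,1) S=55.5776 payoff=40.9224 vs cont=40.4756 → 40.9224 [stop]  node(7,2) S=77.6926 payoff=18.8074 vs cont=18.3606 → 18.8074 [stop]  node(7,3) S=108.6073 payoff=0.0000 vs cont=2.4392 → 2.4392 [wait]  node(7,4) S=151.8234 payoff=0.0000 vs cont=0.0000 → 0.0000 [wait]  node(7,5) S=212.2356 payoff=0.0000 vs cont=0.0000 → 0.0000 [wait]  node(7,6) S=296.6865 payoff=0.0000 vs cont=0.0000 → 0.0000 [wait]  node(7,7) S=414.7414 payoff=0.0000 vs cont=0.0000 → 0.0000 [wait]
k=6: node(6,0) S=47.0067 payoff=49.4933 vs cont=49.0465 → 49.4933 [stop]  node(6,1) S=65.7112 payoff=30.7888 vs cont=30.3420 → 30.7888 [stop]  node(6,2) S=91.8585 payoff=4.6415 vs cont=11.0295 → 11.0295 [wait]  node(6,3) S=128.4100 payoff=0.0000 vs cont=1.2818 → 1.2818 [wait]  node(6,4) S=179.5058 payoff=0.0000 vs cont=0.0000 → 0.0000 [wait]  node(6,5) S=250.9331 payoff=0.0000 vs cont=0.0000 → 0.0000 [wait]  node(6,6) S=350.7822 payoff=0.0000 vs cont=0.0000 → 0.0000 [wait]
k=5: node(5,0) S=55.5776 payoff=40.9224 vs cont=40.4756 → 40.9224 [stop]  node(5,1) S=77.6926 payoff=18.8074 vs cont=21.3621 → 21.3621 [wait]  node(5,2) S=108.6073 payoff=0.0000 vs cont=6.3984 → 6.3984 [wait]  node(5,3) S=151.8234 payoff=0.0000 vs cont=0.6736 → 0.6736 [wait]  node(5,4) S=212.2356 payoff=0.0000 vs cont=0.0000 → 0.0000 [wait]  node(5,5) S=296.6865 payoff=0.0000 vs cont=0.0000 → 0.0000 [wait]
k=4: node(4,0) S=65.7112 payoff=30.7888 vs cont=31.5423 → 31.5423 [wait]  node(4,1) S=91.8585 payoff=4.6415 vs cont=14.2324 → 14.2324 [wait]  node(4,2) S=128.4100 payoff=0.0000 vs cont=3.6789 → 3.6789 [wait]  node(4,3) S=179.5058 payoff=0.0000 vs cont=0.3540 → 0.3540 [wait]  node(4,4) S=250.9331 payoff=0.0000 vs cont=0.0000 → 0.0000 [wait]
k=3: node(3,0) S=77.6926 payoff=18.8074 vs cont=23.2630 → 23.2630 [wait]  node(3,1) S=108.6073 payoff=0.0000 vs cont=9.2078 → 9.2078 [wait]  node(3,2) S=151.8234 payoff=0.0000 vs cont=2.0996 → 2.0996 [wait]  node(3,3) S=212.2356 payoff=0.0000 vs cont=0.1860 → 0.1860 [wait]
k=2: node(2,0) S=91.8585 payoff=4.6415 vs cont=16.5513 → 16.5513 [wait]  node(2,1) S=128.4100 payoff=0.0000 vs cont=5.8253 → 5.8253 [wait]  node(2,2) S=179.5058 payoff=0.0000 vs cont=1.1908 → 1.1908 [wait]
k=1: node(1,0) S=108.6073 payoff=0.0000 vs cont=11.4350 → 11.4350 [wait]  node(1,1) S=151.8234 payoff=0.0000 vs cont=3.6208 → 3.6208 [wait]
k=0: node(0,0) S=128.4100 payoff=0.0000 vs cont=7.7104 → 7.7104 [wait]

price = 7.7104
tree:
7.7104
11.4350 3.6208
16.5513 5.8253 1.1908
23.2630 9.2078 2.0996 0.1860
31.5423 14.2324 3.6789 0.3540 0.0000
40.9224 21.3621 6.3984 0.6736 0.0000 0.0000
49.4933 30.7888 11.0295 1.2818 0.0000 0.0000 0.0000
56.7424 40.9224 18.8074 2.4392 0.0000 0.0000 0.0000 0.0000
62.8736 49.4933 30.7888 4.6415 0.0000 0.0000 0.0000 0.0000 0.0000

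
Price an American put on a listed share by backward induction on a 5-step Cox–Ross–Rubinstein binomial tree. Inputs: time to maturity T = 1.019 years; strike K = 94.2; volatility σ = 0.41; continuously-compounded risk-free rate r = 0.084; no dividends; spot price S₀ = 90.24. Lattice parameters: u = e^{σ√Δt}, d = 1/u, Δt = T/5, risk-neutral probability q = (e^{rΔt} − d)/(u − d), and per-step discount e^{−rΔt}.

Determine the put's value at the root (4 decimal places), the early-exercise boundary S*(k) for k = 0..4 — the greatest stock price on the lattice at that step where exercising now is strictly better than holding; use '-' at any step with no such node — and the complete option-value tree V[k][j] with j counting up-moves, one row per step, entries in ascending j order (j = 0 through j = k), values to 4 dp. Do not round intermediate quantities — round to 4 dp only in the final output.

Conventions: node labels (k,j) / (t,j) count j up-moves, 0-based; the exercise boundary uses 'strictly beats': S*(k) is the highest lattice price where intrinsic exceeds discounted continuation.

Δt=0.20380, u=1.20333, d=0.83103, q=0.50024, disc=e^(-rΔt)=0.98303
k=5 terminal: V=max(K-S,0) → 58.4333 42.4099 19.2080 0.0000 0.0000 0.0000
k=4: j=0 S=43.0390 intr=51.1610 cont=49.5621 V=51.1610[EX]; j=1 S=62.3205 intr=31.8795 cont=30.2806 V=31.8795[EX]; j=2 S=90.2400 intr=3.9600 cont=9.4365 V=9.4365[hold]; j=3 S=130.6674 intr=0.0000 cont=0.0000 V=0.0000[hold]; j=4 S=189.2063 intr=0.0000 cont=0.0000 V=0.0000[hold]  S*(4)=62.3205
k=3: j=0 S=51.7901 intr=42.4099 cont=40.8110 V=42.4099[EX]; j=1 S=74.9920 intr=19.2080 cont=20.3021 V=20.3021[hold]; j=2 S=108.5883 intr=0.0000 cont=4.6360 V=4.6360[hold]; j=3 S=157.2358 intr=0.0000 cont=0.0000 V=0.0000[hold]  S*(3)=51.7901
k=2: j=0 S=62.3205 intr=31.8795 cont=30.8187 V=31.8795[EX]; j=1 S=90.2400 intr=3.9600 cont=12.2538 V=12.2538[hold]; j=2 S=130.6674 intr=0.0000 cont=2.2776 V=2.2776[hold]  S*(2)=62.3205
k=1: j=0 S=74.9920 intr=19.2080 cont=21.6875 V=21.6875[hold]; j=1 S=108.5883 intr=0.0000 cont=7.1400 V=7.1400[hold]  S*(1)=-
k=0: j=0 S=90.2400 intr=3.9600 cont=14.1657 V=14.1657[hold]  S*(0)=-

price = 14.1657
boundary = - - 62.3205 51.7901 62.3205
tree:
14.1657
21.6875 7.1400
31.8795 12.2538 2.2776
42.4099 20.3021 4.6360 0.0000
51.1610 31.8795 9.4365 0.0000 0.0000
58.4333 42.4099 19.2080 0.0000 0.0000 0.0000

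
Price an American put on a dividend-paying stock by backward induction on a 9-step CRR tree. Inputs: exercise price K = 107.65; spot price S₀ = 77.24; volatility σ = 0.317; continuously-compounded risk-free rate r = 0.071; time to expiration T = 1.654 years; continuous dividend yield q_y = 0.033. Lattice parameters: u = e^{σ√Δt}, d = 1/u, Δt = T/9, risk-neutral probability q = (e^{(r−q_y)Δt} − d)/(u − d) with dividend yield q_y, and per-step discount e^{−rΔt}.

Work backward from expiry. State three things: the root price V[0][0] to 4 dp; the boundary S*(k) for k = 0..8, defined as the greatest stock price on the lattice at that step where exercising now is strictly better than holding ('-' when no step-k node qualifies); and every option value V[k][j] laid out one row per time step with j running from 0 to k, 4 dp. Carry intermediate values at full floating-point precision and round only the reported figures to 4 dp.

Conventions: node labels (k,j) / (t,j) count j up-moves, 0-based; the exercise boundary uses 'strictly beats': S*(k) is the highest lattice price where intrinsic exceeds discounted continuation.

price = 31.3930
boundary = - 67.4254 58.8579 67.4254 58.8579 67.4254 77.2400 67.4254 77.2400
tree:
31.3930
40.2246 23.1048
48.7921 30.9542 15.6101
56.2710 40.2246 22.2008 9.2160
62.7995 48.7921 30.4887 14.2288 4.2819
68.4985 56.2710 40.2246 21.2417 7.3616 1.2136
73.4733 62.7995 48.7921 30.4100 12.3343 2.4193 0.0000
77.8160 68.4985 56.2710 40.2246 19.9215 4.8229 0.0000 0.0000
81.6069 73.4733 62.7995 48.7921 30.4100 9.6146 0.0000 0.0000 0.0000
84.9161 77.8160 68.4985 56.2710 40.2246 19.1668 0.0000 0.0000 0.0000 0.0000

Δt=0.18378, u=1.14556, d=0.87293, q=0.49178, disc=e^(-rΔt)=0.98704
k=9 terminal: V=max(K-S,0) → 84.9161 77.8160 68.4985 56.2710 40.2246 19.1668 0.0000 0.0000 0.0000 0.0000
k=8: j=0 S=26.0431 intr=81.6069 cont=80.3689 V=81.6069[EX]; j=1 S=34.1767 intr=73.4733 cont=72.2845 V=73.4733[EX]; j=2 S=44.8505 intr=62.7995 cont=61.6752 V=62.7995[EX]; j=3 S=58.8579 intr=48.7921 cont=47.7525 V=48.7921[EX]; j=4 S=77.2400 intr=30.4100 cont=29.4815 V=30.4100[EX]; j=5 S=101.3631 intr=6.2869 cont=9.6146 V=9.6146[hold]; j=6 S=133.0201 intr=0.0000 cont=0.0000 V=0.0000[hold]; j=7 S=174.5641 intr=0.0000 cont=0.0000 V=0.0000[hold]; j=8 S=229.0827 intr=0.0000 cont=0.0000 V=0.0000[hold]  S*(8)=77.2400
k=7: j=0 S=29.8340 intr=77.8160 cont=76.6009 V=77.8160[EX]; j=1 S=39.1515 intr=68.4985 cont=67.3397 V=68.4985[EX]; j=2 S=51.3790 intr=56.2710 cont=55.1861 V=56.2710[EX]; j=3 S=67.4254 intr=40.2246 cont=39.2368 V=40.2246[EX]; j=4 S=88.4832 intr=19.1668 cont=19.9215 V=19.9215[hold]; j=5 S=116.1177 intr=0.0000 cont=4.8229 V=4.8229[hold]; j=6 S=152.3828 intr=0.0000 cont=0.0000 V=0.0000[hold]; j=7 S=199.9740 intr=0.0000 cont=0.0000 V=0.0000[hold]  S*(7)=67.4254
k=6: j=0 S=34.1767 intr=73.4733 cont=72.2845 V=73.4733[EX]; j=1 S=44.8505 intr=62.7995 cont=61.6752 V=62.7995[EX]; j=2 S=58.8579 intr=48.7921 cont=47.7525 V=48.7921[EX]; j=3 S=77.2400 intr=30.4100 cont=29.8479 V=30.4100[EX]; j=4 S=101.3631 intr=6.2869 cont=12.3343 V=12.3343[hold]; j=5 S=133.0201 intr=0.0000 cont=2.4193 V=2.4193[hold]; j=6 S=174.5641 intr=0.0000 cont=0.0000 V=0.0000[hold]  S*(6)=77.2400
k=5: j=0 S=39.1515 intr=68.4985 cont=67.3397 V=68.4985[EX]; j=1 S=51.3790 intr=56.2710 cont=55.1861 V=56.2710[EX]; j=2 S=67.4254 intr=40.2246 cont=39.2368 V=40.2246[EX]; j=3 S=88.4832 intr=19.1668 cont=21.2417 V=21.2417[hold]; j=4 S=116.1177 intr=0.0000 cont=7.3616 V=7.3616[hold]; j=5 S=152.3828 intr=0.0000 cont=1.2136 V=1.2136[hold]  S*(5)=67.4254
k=4: j=0 S=44.8505 intr=62.7995 cont=61.6752 V=62.7995[EX]; j=1 S=58.8579 intr=48.7921 cont=47.7525 V=48.7921[EX]; j=2 S=77.2400 intr=30.4100 cont=30.4887 V=30.4887[hold]; j=3 S=101.3631 intr=6.2869 cont=14.2288 V=14.2288[hold]; j=4 S=133.0201 intr=0.0000 cont=4.2819 V=4.2819[hold]  S*(4)=58.8579
k=3: j=0 S=51.3790 intr=56.2710 cont=55.1861 V=56.2710[EX]; j=1 S=67.4254 intr=40.2246 cont=39.2750 V=40.2246[EX]; j=2 S=88.4832 intr=19.1668 cont=22.2008 V=22.2008[hold]; j=3 S=116.1177 intr=0.0000 cont=9.2160 V=9.2160[hold]  S*(3)=67.4254
k=2: j=0 S=58.8579 intr=48.7921 cont=47.7525 V=48.7921[EX]; j=1 S=77.2400 intr=30.4100 cont=30.9542 V=30.9542[hold]; j=2 S=101.3631 intr=6.2869 cont=15.6101 V=15.6101[hold]  S*(2)=58.8579
k=1: j=0 S=67.4254 intr=40.2246 cont=39.5009 V=40.2246[EX]; j=1 S=88.4832 intr=19.1668 cont=23.1048 V=23.1048[hold]  S*(1)=67.4254
k=0: j=0 S=77.2400 intr=30.4100 cont=31.3930 V=31.3930[hold]  S*(0)=-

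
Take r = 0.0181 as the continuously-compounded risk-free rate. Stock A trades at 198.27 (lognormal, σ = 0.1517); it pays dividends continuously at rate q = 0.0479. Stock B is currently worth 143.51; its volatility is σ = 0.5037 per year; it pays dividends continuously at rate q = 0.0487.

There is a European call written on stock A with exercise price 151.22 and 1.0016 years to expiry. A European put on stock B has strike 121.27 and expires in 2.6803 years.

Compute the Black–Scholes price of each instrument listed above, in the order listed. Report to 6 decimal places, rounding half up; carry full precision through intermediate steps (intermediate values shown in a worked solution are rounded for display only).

price(stock A call K=151.22) = 41.086216
price(stock B put K=121.27) = 33.612458

[stock A call K=151.22]
σ√T = 0.1517·√1.0016 = 0.151821
d₁ = (ln(S/K) + (r−q+σ²/2)T) / (σ√T) = (ln(198.27/151.22) + (0.0181−0.0479+0.1517²/2)·1.0016) / 0.151821 = (0.270894 − 0.018323) / 0.151821 = 1.663608
d₂ = d₁ − σ√T = 1.663608 − 0.151821 = 1.511787
e^{−rT} = 0.982034
e^{−qT} = 0.953156
N(d₁) = 0.951905,  N(d₂) = 0.934706
price = S·e^{−qT}·N(d₁) − K·e^{−rT}·N(d₂) = 179.893079 − 138.806863 = 41.086216
[stock B put K=121.27]
σ√T = 0.5037·√2.6803 = 0.824639
d₁ = (ln(S/K) + (r−q+σ²/2)T) / (σ√T) = (ln(143.51/121.27) + (0.0181−0.0487+0.5037²/2)·2.6803) / 0.824639 = (0.168385 + 0.257997) / 0.824639 = 0.517054
d₂ = d₁ − σ√T = 0.517054 − 0.824639 = -0.307585
e^{−rT} = 0.952645
e^{−qT} = 0.877630
N(−d₁) = 0.302559,  N(−d₂) = 0.620801
price = K·e^{−rT}·N(−d₂) − S·e^{−qT}·N(−d₁) = 71.719389 − 38.106931 = 33.612458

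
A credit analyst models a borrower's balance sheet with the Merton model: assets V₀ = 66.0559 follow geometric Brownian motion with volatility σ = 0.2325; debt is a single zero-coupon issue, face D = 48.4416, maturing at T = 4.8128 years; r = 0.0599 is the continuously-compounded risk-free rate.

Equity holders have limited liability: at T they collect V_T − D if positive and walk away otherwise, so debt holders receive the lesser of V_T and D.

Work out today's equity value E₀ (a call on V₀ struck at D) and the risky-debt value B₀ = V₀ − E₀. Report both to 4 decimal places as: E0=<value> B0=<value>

Equity is a call on the firm's assets struck at D = 48.4416:
d₁ = [ln(V₀/D) + (r + σ²/2)T] / (σ√T)
   = [ln(66.0559/48.4416) + (0.0599 + 0.5·0.2325²)·4.8128] / (0.2325·√4.8128)
   = [0.310142 + 0.418368] / 0.510061 = 1.428281
d₂ = d₁ − σ√T = 1.428281 − 0.510061 = 0.918220
N(d₁) = 0.923395,  N(d₂) = 0.820748,  e^(−rT) = 0.749547
E₀ = V₀·N(d₁) − D·e^(−rT)·N(d₂)
   = 66.0559·0.923395 − 48.4416·0.749547·0.820748 = 31.194911
B₀ = V₀ − E₀ = 66.0559 − 31.194911 = 34.860989

E0=31.1949 B0=34.8610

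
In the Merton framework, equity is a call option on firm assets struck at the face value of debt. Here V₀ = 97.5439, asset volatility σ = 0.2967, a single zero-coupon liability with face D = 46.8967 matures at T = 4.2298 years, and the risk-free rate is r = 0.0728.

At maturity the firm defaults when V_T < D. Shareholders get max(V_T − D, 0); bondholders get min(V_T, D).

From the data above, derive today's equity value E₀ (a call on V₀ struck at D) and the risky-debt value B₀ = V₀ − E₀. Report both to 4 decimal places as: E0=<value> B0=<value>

E0=63.6939 B0=33.8500

With assets at 97.5439 and a single debt payment of 46.8967 at 4.2298 years:
d₁ = [ln(V₀/D) + (r + σ²/2)T] / (σ√T)
   = [ln(97.5439/46.8967) + (0.0728 + 0.5·0.2967²)·4.2298] / (0.2967·√4.2298)
   = [0.732355 + 0.494106] / 0.610207 = 2.009909
d₂ = d₁ − σ√T = 2.009909 − 0.610207 = 1.399701
N(d₁) = 0.977780,  N(d₂) = 0.919199,  e^(−rT) = 0.734967
E₀ = V₀·N(d₁) − D·e^(−rT)·N(d₂)
   = 97.5439·0.977780 − 46.8967·0.734967·0.919199 = 63.693923
B₀ = V₀ − E₀ = 97.5439 − 63.693923 = 33.849977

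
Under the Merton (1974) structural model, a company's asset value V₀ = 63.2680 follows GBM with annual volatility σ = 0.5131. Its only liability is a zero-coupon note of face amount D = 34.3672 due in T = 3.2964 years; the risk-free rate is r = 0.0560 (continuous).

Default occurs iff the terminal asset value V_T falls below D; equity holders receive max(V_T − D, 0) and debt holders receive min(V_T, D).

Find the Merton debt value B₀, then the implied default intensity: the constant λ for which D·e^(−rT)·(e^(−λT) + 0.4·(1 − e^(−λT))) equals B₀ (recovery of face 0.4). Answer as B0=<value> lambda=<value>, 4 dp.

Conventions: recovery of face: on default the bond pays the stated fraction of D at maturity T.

Equity is a call on the firm's assets struck at D = 34.3672:
d₁ = [ln(V₀/D) + (r + σ²/2)T] / (σ√T)
   = [ln(63.2680/34.3672) + (0.0560 + 0.5·0.5131²)·3.2964] / (0.5131·√3.2964)
   = [0.610277 + 0.618523] / 0.931584 = 1.319044
d₂ = d₁ − σ√T = 1.319044 − 0.931584 = 0.387460
N(d₁) = 0.906423,  N(d₂) = 0.650792,  e^(−rT) = 0.831438
E₀ = V₀·N(d₁) − D·e^(−rT)·N(d₂)
   = 63.2680·0.906423 − 34.3672·0.831438·0.650792 = 38.751691
B₀ = V₀ − E₀ = 63.2680 − 38.751691 = 24.516309
e^(−λT) = (B₀·e^(rT)/D − 0.4)/(1 − 0.4) = (24.5163·1.202735/34.3672 − 0.4)/0.6 = 0.76331211
λ = −ln(0.76331211)/3.2964 = 0.081934

B0=24.5163 lambda=0.0819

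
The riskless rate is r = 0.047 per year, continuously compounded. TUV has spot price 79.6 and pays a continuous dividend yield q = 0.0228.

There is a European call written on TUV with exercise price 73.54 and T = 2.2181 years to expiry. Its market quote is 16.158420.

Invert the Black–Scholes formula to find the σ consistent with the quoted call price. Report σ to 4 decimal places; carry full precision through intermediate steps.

At σ = 0.2582 the Black–Scholes value reproduces the quote:
σ√T = 0.2582·√2.2181 = 0.384545
d₁ = (ln(S/K) + (r−q+σ²/2)T) / (σ√T) = (ln(79.6/73.54) + (0.047−0.0228+0.2582²/2)·2.2181) / 0.384545 = (0.079185 + 0.127615) / 0.384545 = 0.537779
d₂ = d₁ − σ√T = 0.537779 − 0.384545 = 0.153234
e^{−rT} = 0.900999
e^{−qT} = 0.950685
N(d₁) = 0.704635,  N(d₂) = 0.560893
V = S·e^{−qT}·N(d₁) − K·e^{−rT}·N(d₂) = 53.322917 − 37.164496 = 16.158420 (matching the quote); vega is positive throughout, so no other σ reproduces this price

sigma = 0.2582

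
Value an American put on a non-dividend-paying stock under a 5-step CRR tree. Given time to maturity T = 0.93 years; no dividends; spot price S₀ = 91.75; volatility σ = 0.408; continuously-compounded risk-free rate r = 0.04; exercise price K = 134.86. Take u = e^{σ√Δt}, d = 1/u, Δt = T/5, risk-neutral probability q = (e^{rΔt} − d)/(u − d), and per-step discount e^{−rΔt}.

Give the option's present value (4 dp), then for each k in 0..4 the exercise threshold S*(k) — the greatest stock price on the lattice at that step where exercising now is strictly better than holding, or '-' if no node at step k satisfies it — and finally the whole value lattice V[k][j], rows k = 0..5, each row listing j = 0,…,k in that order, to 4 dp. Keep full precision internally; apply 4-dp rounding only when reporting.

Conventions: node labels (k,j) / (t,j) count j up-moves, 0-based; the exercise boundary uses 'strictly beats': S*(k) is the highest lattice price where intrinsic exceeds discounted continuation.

price = 44.8322
boundary = - 76.9462 64.5310 76.9462 91.7500
tree:
44.8322
57.9138 31.2041
70.3290 43.6114 18.1012
80.7411 57.9138 28.6269 6.8545
89.4731 70.3290 43.1100 13.2100 0.0000
96.7963 80.7411 57.9138 25.4581 0.0000 0.0000

Δt=0.18600  u=1.19239  d=0.83865  q=0.47723  discount=0.99259
step 5 (expiry): payoffs max(K−S,0) = 96.7963 80.7411 57.9138 25.4581 0.0000 0.0000
step 4: (k=4,j=0): S=45.3869, K−S=89.4731, hold=88.4735 ⇒ V=89.4731 exercise | (k=4,j=1): S=64.5310, K−S=70.3290, hold=69.3294 ⇒ V=70.3290 exercise | (k=4,j=2): S=91.7500, K−S=43.1100, hold=42.1104 ⇒ V=43.1100 exercise | (k=4,j=3): S=130.4500, K−S=4.4100, hold=13.2100 ⇒ V=13.2100 continue | (k=4,j=4): S=185.4735, K−S=0.0000, hold=0.0000 ⇒ V=0.0000 continue  boundary S*=91.7500
step 3: (k=3,j=0): S=54.1189, K−S=80.7411, hold=79.7414 ⇒ V=80.7411 exercise | (k=3,j=1): S=76.9462, K−S=57.9138, hold=56.9142 ⇒ V=57.9138 exercise | (k=3,j=2): S=109.4019, K−S=25.4581, hold=28.6269 ⇒ V=28.6269 continue | (k=3,j=3): S=155.5474, K−S=0.0000, hold=6.8545 ⇒ V=6.8545 continue  boundary S*=76.9462
step 2: (k=2,j=0): S=64.5310, K−S=70.3290, hold=69.3294 ⇒ V=70.3290 exercise | (k=2,j=1): S=91.7500, K−S=43.1100, hold=43.6114 ⇒ V=43.6114 continue | (k=2,j=2): S=130.4500, K−S=4.4100, hold=18.1012 ⇒ V=18.1012 continue  boundary S*=64.5310
step 1: (k=1,j=0): S=76.9462, K−S=57.9138, hold=57.1517 ⇒ V=57.9138 exercise | (k=1,j=1): S=109.4019, K−S=25.4581, hold=31.2041 ⇒ V=31.2041 continue  boundary S*=76.9462
step 0: (k=0,j=0): S=91.7500, K−S=43.1100, hold=44.8322 ⇒ V=44.8322 continue  boundary S*=-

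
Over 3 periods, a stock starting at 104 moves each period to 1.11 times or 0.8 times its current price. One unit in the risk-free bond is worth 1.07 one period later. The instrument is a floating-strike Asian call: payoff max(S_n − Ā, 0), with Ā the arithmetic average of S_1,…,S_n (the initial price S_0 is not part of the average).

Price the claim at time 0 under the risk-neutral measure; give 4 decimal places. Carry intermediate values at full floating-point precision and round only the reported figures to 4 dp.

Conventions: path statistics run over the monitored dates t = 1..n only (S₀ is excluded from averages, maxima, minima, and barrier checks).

price = 8.1357

No-arbitrage gives p* = (R−d)/(u−d) = 0.8710: enumerate every path, weight its payoff by its p*-probability, and discount by R^3.
Enumerate all 2^3 = 8 price paths (U = up ×1.11, D = down ×0.8); each path with k up-moves has probability p*^k·(1−p*)^(3−k).
DDD: Ā=67.6693, payoff=0.0000, prob=0.002148
UDD: Ā=93.8912, payoff=0.0000, prob=0.014501
DUD: Ā=83.1445, payoff=0.0000, prob=0.014501
UUD: Ā=115.3630, payoff=0.0000, prob=0.097882
DDU: Ā=74.5472, payoff=0.0000, prob=0.014501
UDU: Ā=103.4342, payoff=0.0000, prob=0.097882
DUU: Ā=92.6876, payoff=9.8231, prob=0.097882
UUU: Ā=128.6040, payoff=13.6296, prob=0.660703
Price = Σ prob·payoff / R^3 = 9.966635 / 1.225043 = 8.1357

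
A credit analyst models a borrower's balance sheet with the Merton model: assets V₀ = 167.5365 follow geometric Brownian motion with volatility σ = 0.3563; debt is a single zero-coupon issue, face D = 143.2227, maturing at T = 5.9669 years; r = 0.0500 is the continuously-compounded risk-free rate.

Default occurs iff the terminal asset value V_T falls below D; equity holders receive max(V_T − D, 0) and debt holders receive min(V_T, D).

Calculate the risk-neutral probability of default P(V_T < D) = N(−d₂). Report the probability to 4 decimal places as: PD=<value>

Work the structural quantities from V₀ = 167.5365 against face 143.2227:
d₁ = [ln(V₀/D) + (r + σ²/2)T] / (σ√T)
   = [ln(167.5365/143.2227) + (0.0500 + 0.5·0.3563²)·5.9669] / (0.3563·√5.9669)
   = [0.156800 + 0.677093] / 0.870343 = 0.958121
d₂ = d₁ − σ√T = 0.958121 − 0.870343 = 0.087779
risk-neutral PD = N(−d₂) = N(-0.087779) = 0.465026

PD=0.4650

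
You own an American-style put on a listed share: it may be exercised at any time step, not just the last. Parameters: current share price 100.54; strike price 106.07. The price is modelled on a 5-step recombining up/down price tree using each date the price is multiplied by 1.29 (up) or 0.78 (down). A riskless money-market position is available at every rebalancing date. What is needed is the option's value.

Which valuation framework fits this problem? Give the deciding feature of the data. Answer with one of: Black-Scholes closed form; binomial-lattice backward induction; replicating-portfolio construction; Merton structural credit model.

framework: binomial-lattice backward induction

Key observation: with exercise allowed before expiry on a discrete up/down model (5 steps from spot 100.54), the strike-106.07 put's value must be rolled back through the tree testing early exercise at each node.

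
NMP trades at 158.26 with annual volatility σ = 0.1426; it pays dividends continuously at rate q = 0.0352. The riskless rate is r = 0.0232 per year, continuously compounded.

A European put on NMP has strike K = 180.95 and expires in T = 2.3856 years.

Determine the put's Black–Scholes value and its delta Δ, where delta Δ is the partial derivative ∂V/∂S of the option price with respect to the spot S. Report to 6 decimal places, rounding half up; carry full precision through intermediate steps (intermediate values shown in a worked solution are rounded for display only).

price = 30.330858
Δ = -0.675847

σ√T = 0.1426·√2.3856 = 0.220251
d₁ = (ln(S/K) + (r−q+σ²/2)T) / (σ√T) = (ln(158.26/180.95) + (0.0232−0.0352+0.1426²/2)·2.3856) / 0.220251 = (-0.133981 − 0.004372) / 0.220251 = -0.628162
d₂ = d₁ − σ√T = -0.628162 − 0.220251 = -0.848413
e^{−rT} = 0.946158
e^{−qT} = 0.919456
N(−d₁) = 0.735051,  N(−d₂) = 0.801896
Put price V = K·e^{−rT}·N(−d₂) − S·e^{−qT}·N(−d₁) = 137.290410 − 106.959552 = 30.330858
Δ = −e^{−qT}·N(−d₁) = -0.675847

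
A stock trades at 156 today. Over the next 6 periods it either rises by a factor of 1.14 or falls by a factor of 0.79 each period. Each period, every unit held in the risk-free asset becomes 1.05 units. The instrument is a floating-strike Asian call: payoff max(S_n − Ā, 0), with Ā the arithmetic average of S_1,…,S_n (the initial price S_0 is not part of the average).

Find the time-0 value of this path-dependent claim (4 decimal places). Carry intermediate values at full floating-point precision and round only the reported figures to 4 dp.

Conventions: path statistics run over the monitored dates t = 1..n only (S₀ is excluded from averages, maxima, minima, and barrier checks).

price = 22.4002

Set p* = 0.7429 (from d < R < u); the path-dependent value is the discounted p*-expectation over all price paths.
Enumerate all 2^6 = 64 price paths (U = up ×1.14, D = down ×0.79); each path with k up-moves has probability p*^k·(1−p*)^(6−k).
DDDDDD: Ā=74.0333, payoff=0.0000, prob=0.000289
UDDDDD: Ā=106.8328, payoff=0.0000, prob=0.000835
DUDDDD: Ā=97.7328, payoff=0.0000, prob=0.000835
UUDDDD: Ā=141.0321, payoff=0.0000, prob=0.002413
DDUDDD: Ā=90.5438, payoff=0.0000, prob=0.000835
UDUDDD: Ā=130.6581, payoff=0.0000, prob=0.002413
DUUDDD: Ā=121.5581, payoff=0.0000, prob=0.002413
UUUDDD: Ā=175.4130, payoff=0.0000, prob=0.006970
DDDUDD: Ā=84.8645, payoff=0.0000, prob=0.000835
UDDUDD: Ā=122.4627, payoff=0.0000, prob=0.002413
DUDUDD: Ā=113.3627, payoff=0.0000, prob=0.002413
UUDUDD: Ā=163.5867, payoff=0.0000, prob=0.006970
DDUUDD: Ā=106.1737, payoff=0.0000, prob=0.002413
UDUUDD: Ā=153.2127, payoff=0.0000, prob=0.006970
DUUUDD: Ā=144.1127, payoff=0.0000, prob=0.006970
UUUUDD: Ā=207.9600, payoff=0.0000, prob=0.020136
DDDDUD: Ā=80.3778, payoff=0.0000, prob=0.000835
UDDDUD: Ā=115.9883, payoff=0.0000, prob=0.002413
DUDDUD: Ā=106.8883, payoff=0.0000, prob=0.002413
UUDDUD: Ā=154.2438, payoff=0.0000, prob=0.006970
DDUDUD: Ā=99.6993, payoff=0.0000, prob=0.002413
UDUDUD: Ā=143.8698, payoff=0.0000, prob=0.006970
DUUDUD: Ā=134.7698, payoff=0.0000, prob=0.006970
UUUDUD: Ā=194.4780, payoff=0.0000, prob=0.020136
DDDUUD: Ā=94.0200, payoff=0.0000, prob=0.002413
UDDUUD: Ā=135.6744, payoff=0.0000, prob=0.006970
DUDUUD: Ā=126.5744, payoff=0.0000, prob=0.006970
UUDUUD: Ā=182.6516, payoff=0.0000, prob=0.020136
DDUUUD: Ā=119.3854, payoff=0.0000, prob=0.006970
UDUUUD: Ā=172.2776, payoff=0.0000, prob=0.020136
DUUUUD: Ā=163.1776, payoff=1.2589, prob=0.020136
UUUUUD: Ā=235.4715, payoff=1.8166, prob=0.058170
DDDDDU: Ā=76.8334, payoff=0.0000, prob=0.000835
UDDDDU: Ā=110.8735, payoff=0.0000, prob=0.002413
DUDDDU: Ā=101.7735, payoff=0.0000, prob=0.002413
UUDDDU: Ā=146.8630, payoff=0.0000, prob=0.006970
DDUDDU: Ā=94.5845, payoff=0.0000, prob=0.002413
UDUDDU: Ā=136.4890, payoff=0.0000, prob=0.006970
DUUDDU: Ā=127.3890, payoff=0.0000, prob=0.006970
UUUDDU: Ā=183.8272, payoff=0.0000, prob=0.020136
DDDUDU: Ā=88.9052, payoff=0.0000, prob=0.002413
UDDUDU: Ā=128.2935, payoff=0.0000, prob=0.006970
DUDUDU: Ā=119.1935, payoff=0.0000, prob=0.006970
UUDUDU: Ā=172.0008, payoff=0.0000, prob=0.020136
DDUUDU: Ā=112.0045, payoff=1.9471, prob=0.006970
UDUUDU: Ā=161.6268, payoff=2.8097, prob=0.020136
DUUUDU: Ā=152.5268, payoff=11.9097, prob=0.020136
UUUUDU: Ā=220.1020, payoff=17.1861, prob=0.058170
DDDDUU: Ā=84.4185, payoff=0.0000, prob=0.002413
UDDDUU: Ā=121.8191, payoff=0.0000, prob=0.006970
DUDDUU: Ā=112.7191, payoff=1.2325, prob=0.006970
UUDDUU: Ā=162.6580, payoff=1.7785, prob=0.020136
DDUDUU: Ā=105.5301, payoff=8.4215, prob=0.006970
UDUDUU: Ā=152.2840, payoff=12.1525, prob=0.020136
DUUDUU: Ā=143.1840, payoff=21.2525, prob=0.020136
UUUDUU: Ā=206.6199, payoff=30.6682, prob=0.058170
DDDUUU: Ā=99.8508, payoff=14.1008, prob=0.006970
UDDUUU: Ā=144.0885, payoff=20.3480, prob=0.020136
DUDUUU: Ā=134.9885, payoff=29.4480, prob=0.020136
UUDUUU: Ā=194.7936, payoff=42.4945, prob=0.058170
DDUUUU: Ā=127.7995, payoff=36.6370, prob=0.020136
UDUUUU: Ā=184.4196, payoff=52.8685, prob=0.058170
DUUUUU: Ā=175.3196, payoff=61.9685, prob=0.058170
UUUUUU: Ā=252.9928, payoff=89.4230, prob=0.168047
Price = Σ prob·payoff / R^6 = 30.018416 / 1.340096 = 22.4002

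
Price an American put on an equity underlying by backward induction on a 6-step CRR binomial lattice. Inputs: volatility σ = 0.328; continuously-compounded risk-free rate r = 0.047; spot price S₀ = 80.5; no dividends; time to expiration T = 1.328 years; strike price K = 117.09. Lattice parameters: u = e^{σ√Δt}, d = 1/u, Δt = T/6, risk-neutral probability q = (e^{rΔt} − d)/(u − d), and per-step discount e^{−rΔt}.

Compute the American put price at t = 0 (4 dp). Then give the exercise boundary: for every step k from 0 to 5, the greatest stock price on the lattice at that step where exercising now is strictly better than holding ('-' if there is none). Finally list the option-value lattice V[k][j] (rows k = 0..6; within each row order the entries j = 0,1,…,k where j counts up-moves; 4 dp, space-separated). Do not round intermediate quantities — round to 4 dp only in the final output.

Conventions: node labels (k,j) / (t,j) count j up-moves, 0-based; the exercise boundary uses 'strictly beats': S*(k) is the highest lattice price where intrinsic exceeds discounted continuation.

price = 36.8636
boundary = - 68.9889 80.5000 68.9889 80.5000 93.9317
tree:
36.8636
48.1011 26.1888
57.9661 36.5900 16.1409
66.4205 48.1011 24.8458 7.6096
73.6660 57.9661 36.5900 13.4009 1.8678
79.8754 66.4205 48.1011 23.1583 3.7392 0.0000
85.1969 73.6660 57.9661 36.5900 7.4854 0.0000 0.0000

Δt=0.22133, u=1.16685, d=0.85701, q=0.49525, disc=e^(-rΔt)=0.98965
k=6 terminal: V=max(K-S,0) → 85.1969 73.6660 57.9661 36.5900 7.4854 0.0000 0.0000
k=5: j=0 S=37.2146 intr=79.8754 cont=78.6637 V=79.8754[EX]; j=1 S=50.6695 intr=66.4205 cont=65.2088 V=66.4205[EX]; j=2 S=68.9889 intr=48.1011 cont=46.8893 V=48.1011[EX]; j=3 S=93.9317 intr=23.1583 cont=21.9465 V=23.1583[EX]; j=4 S=127.8926 intr=0.0000 cont=3.7392 V=3.7392[hold]; j=5 S=174.1319 intr=0.0000 cont=0.0000 V=0.0000[hold]  S*(5)=93.9317
k=4: j=0 S=43.4240 intr=73.6660 cont=72.4542 V=73.6660[EX]; j=1 S=59.1239 intr=57.9661 cont=56.7544 V=57.9661[EX]; j=2 S=80.5000 intr=36.5900 cont=35.3783 V=36.5900[EX]; j=3 S=109.6046 intr=7.4854 cont=13.4009 V=13.4009[hold]; j=4 S=149.2319 intr=0.0000 cont=1.8678 V=1.8678[hold]  S*(4)=80.5000
k=3: j=0 S=50.6695 intr=66.4205 cont=65.2088 V=66.4205[EX]; j=1 S=68.9889 intr=48.1011 cont=46.8893 V=48.1011[EX]; j=2 S=93.9317 intr=23.1583 cont=24.8458 V=24.8458[hold]; j=3 S=127.8926 intr=0.0000 cont=7.6096 V=7.6096[hold]  S*(3)=68.9889
k=2: j=0 S=59.1239 intr=57.9661 cont=56.7544 V=57.9661[EX]; j=1 S=80.5000 intr=36.5900 cont=36.2054 V=36.5900[EX]; j=2 S=109.6046 intr=7.4854 cont=16.1409 V=16.1409[hold]  S*(2)=80.5000
k=1: j=0 S=68.9889 intr=48.1011 cont=46.8893 V=48.1011[EX]; j=1 S=93.9317 intr=23.1583 cont=26.1888 V=26.1888[hold]  S*(1)=68.9889
k=0: j=0 S=80.5000 intr=36.5900 cont=36.8636 V=36.8636[hold]  S*(0)=-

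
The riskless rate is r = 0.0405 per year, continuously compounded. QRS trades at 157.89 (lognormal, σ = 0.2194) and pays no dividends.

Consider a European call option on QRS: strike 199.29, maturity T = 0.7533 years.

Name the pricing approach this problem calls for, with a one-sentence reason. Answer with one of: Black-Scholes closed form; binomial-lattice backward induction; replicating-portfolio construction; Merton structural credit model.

framework: Black-Scholes closed form

Key observation: everything needed for the exact continuous-time valuation of the European call on QRS (strike 199.29) is given, and no feature rules the closed form out.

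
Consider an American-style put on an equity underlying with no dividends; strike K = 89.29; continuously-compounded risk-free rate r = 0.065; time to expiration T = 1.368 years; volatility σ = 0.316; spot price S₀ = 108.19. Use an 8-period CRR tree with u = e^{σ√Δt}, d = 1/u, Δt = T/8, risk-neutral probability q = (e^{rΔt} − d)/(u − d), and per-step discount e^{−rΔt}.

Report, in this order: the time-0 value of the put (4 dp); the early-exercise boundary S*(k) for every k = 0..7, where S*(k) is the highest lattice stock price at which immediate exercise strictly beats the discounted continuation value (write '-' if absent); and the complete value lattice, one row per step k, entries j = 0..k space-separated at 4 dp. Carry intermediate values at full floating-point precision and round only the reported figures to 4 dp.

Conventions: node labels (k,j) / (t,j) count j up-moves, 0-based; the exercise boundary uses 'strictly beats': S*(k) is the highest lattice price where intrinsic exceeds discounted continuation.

price = 4.9785
boundary = - - - - 64.1483 56.2905 64.1483 73.1031
tree:
4.9785
7.8051 2.3720
11.9174 4.0255 0.8354
17.6347 6.6861 1.5578 0.1598
25.1417 10.8092 2.8715 0.3298 0.0000
32.9995 16.8763 5.2176 0.6806 0.0000 0.0000
39.8948 25.1417 9.3056 1.4046 0.0000 0.0000 0.0000
45.9455 32.9995 16.1869 2.8987 0.0000 0.0000 0.0000 0.0000
51.2550 39.8948 25.1417 5.9821 0.0000 0.0000 0.0000 0.0000 0.0000

params: Δt=0.17100 u=1.13959 d=0.87750 q=0.51002 e^(-rΔt)=0.98895
t_8 payoffs: 51.2550 39.8948 25.1417 5.9821 0.0000 0.0000 0.0000 0.0000 0.0000
t_7: node(7,0) S=43.3445 payoff=45.9455 vs cont=44.9586 → 45.9455 [stop]  node(7,1) S=56.2905 payoff=32.9995 vs cont=32.0126 → 32.9995 [stop]  node(7,2) S=73.1031 payoff=16.1869 vs cont=15.1999 → 16.1869 [stop]  node(7,3) S=94.9373 payoff=0.0000 vs cont=2.8987 → 2.8987 [wait]  node(7,4) S=123.2928 payoff=0.0000 vs cont=0.0000 → 0.0000 [wait]  node(7,5) S=160.1174 payoff=0.0000 vs cont=0.0000 → 0.0000 [wait]  node(7,6) S=207.9407 payoff=0.0000 vs cont=0.0000 → 0.0000 [wait]  node(7,7) S=270.0476 payoff=0.0000 vs cont=0.0000 → 0.0000 [wait]  ⇒ S*(7)=73.1031
t_6: node(6,0) S=49.3952 payoff=39.8948 vs cont=38.9079 → 39.8948 [stop]  node(6,1) S=64.1483 payoff=25.1417 vs cont=24.1547 → 25.1417 [stop]  node(6,2) S=83.3079 payoff=5.9821 vs cont=9.3056 → 9.3056 [wait]  node(6,3) S=108.1900 payoff=0.0000 vs cont=1.4046 → 1.4046 [wait]  node(6,4) S=140.5038 payoff=0.0000 vs cont=0.0000 → 0.0000 [wait]  node(6,5) S=182.4690 payoff=0.0000 vs cont=0.0000 → 0.0000 [wait]  node(6,6) S=236.9681 payoff=0.0000 vs cont=0.0000 → 0.0000 [wait]  ⇒ S*(6)=64.1483
t_5: node(5,0) S=56.2905 payoff=32.9995 vs cont=32.0126 → 32.9995 [stop]  node(5,1) S=73.1031 payoff=16.1869 vs cont=16.8763 → 16.8763 [wait]  node(5,2) S=94.9373 payoff=0.0000 vs cont=5.2176 → 5.2176 [wait]  node(5,3) S=123.2928 payoff=0.0000 vs cont=0.6806 → 0.6806 [wait]  node(5,4) S=160.1174 payoff=0.0000 vs cont=0.0000 → 0.0000 [wait]  node(5,5) S=207.9407 payoff=0.0000 vs cont=0.0000 → 0.0000 [wait]  ⇒ S*(5)=56.2905
t_4: node(4,0) S=64.1483 payoff=25.1417 vs cont=24.5024 → 25.1417 [stop]  node(4,1) S=83.3079 payoff=5.9821 vs cont=10.8092 → 10.8092 [wait]  node(4,2) S=108.1900 payoff=0.0000 vs cont=2.8715 → 2.8715 [wait]  node(4,3) S=140.5038 payoff=0.0000 vs cont=0.3298 → 0.3298 [wait]  node(4,4) S=182.4690 payoff=0.0000 vs cont=0.0000 → 0.0000 [wait]  ⇒ S*(4)=64.1483
t_3: node(3,0) S=73.1031 payoff=16.1869 vs cont=17.6347 → 17.6347 [wait]  node(3,1) S=94.9373 payoff=0.0000 vs cont=6.6861 → 6.6861 [wait]  node(3,2) S=123.2928 payoff=0.0000 vs cont=1.5578 → 1.5578 [wait]  node(3,3) S=160.1174 payoff=0.0000 vs cont=0.1598 → 0.1598 [wait]  ⇒ S*(3)=-
t_2: node(2,0) S=83.3079 payoff=5.9821 vs cont=11.9174 → 11.9174 [wait]  node(2,1) S=108.1900 payoff=0.0000 vs cont=4.0255 → 4.0255 [wait]  node(2,2) S=140.5038 payoff=0.0000 vs cont=0.8354 → 0.8354 [wait]  ⇒ S*(2)=-
t_1: node(1,0) S=94.9373 payoff=0.0000 vs cont=7.8051 → 7.8051 [wait]  node(1,1) S=123.2928 payoff=0.0000 vs cont=2.3720 → 2.3720 [wait]  ⇒ S*(1)=-
t_0: node(0,0) S=108.1900 payoff=0.0000 vs cont=4.9785 → 4.9785 [wait]  ⇒ S*(0)=-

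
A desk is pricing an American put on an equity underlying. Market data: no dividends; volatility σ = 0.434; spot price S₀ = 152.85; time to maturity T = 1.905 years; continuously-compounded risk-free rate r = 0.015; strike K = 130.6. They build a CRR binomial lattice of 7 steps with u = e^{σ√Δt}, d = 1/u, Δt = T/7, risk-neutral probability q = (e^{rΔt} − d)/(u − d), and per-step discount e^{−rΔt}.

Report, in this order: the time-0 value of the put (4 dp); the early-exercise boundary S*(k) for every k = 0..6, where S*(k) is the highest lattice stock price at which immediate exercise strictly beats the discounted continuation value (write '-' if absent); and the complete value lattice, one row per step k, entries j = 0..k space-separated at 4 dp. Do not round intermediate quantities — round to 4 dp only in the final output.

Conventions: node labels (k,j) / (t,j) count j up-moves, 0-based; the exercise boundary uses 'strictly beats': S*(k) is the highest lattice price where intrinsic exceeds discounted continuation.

params: Δt=0.27214 u=1.25408 d=0.79739 q=0.45260 e^(-rΔt)=0.99593
t_7 payoffs: 99.2688 81.3245 53.1030 8.7183 0.0000 0.0000 0.0000 0.0000
t_6: node(6,0) S=39.2920 payoff=91.3080 vs cont=90.7760 → 91.3080 [stop]  node(6,1) S=61.7956 payoff=68.8044 vs cont=68.2723 → 68.8044 [stop]  node(6,2) S=97.1878 payoff=33.4122 vs cont=32.8802 → 33.4122 [stop]  node(6,3) S=152.8500 payoff=0.0000 vs cont=4.7530 → 4.7530 [wait]  node(6,4) S=240.3916 payoff=0.0000 vs cont=0.0000 → 0.0000 [wait]  node(6,5) S=378.0708 payoff=0.0000 vs cont=0.0000 → 0.0000 [wait]  node(6,6) S=594.6030 payoff=0.0000 vs cont=0.0000 → 0.0000 [wait]  ⇒ S*(6)=97.1878
t_5: node(5,0) S=49.2755 payoff=81.3245 vs cont=80.7925 → 81.3245 [stop]  node(5,1) S=77.4970 payoff=53.1030 vs cont=52.5710 → 53.1030 [stop]  node(5,2) S=121.8817 payoff=8.7183 vs cont=20.3579 → 20.3579 [wait]  node(5,3) S=191.6869 payoff=0.0000 vs cont=2.5912 → 2.5912 [wait]  node(5,4) S=301.4715 payoff=0.0000 vs cont=0.0000 → 0.0000 [wait]  node(5,5) S=474.1329 payoff=0.0000 vs cont=0.0000 → 0.0000 [wait]  ⇒ S*(5)=77.4970
t_4: node(4,0) S=61.7956 payoff=68.8044 vs cont=68.2723 → 68.8044 [stop]  node(4,1) S=97.1878 payoff=33.4122 vs cont=38.1268 → 38.1268 [wait]  node(4,2) S=152.8500 payoff=0.0000 vs cont=12.2666 → 12.2666 [wait]  node(4,3) S=240.3916 payoff=0.0000 vs cont=1.4127 → 1.4127 [wait]  node(4,4) S=378.0708 payoff=0.0000 vs cont=0.0000 → 0.0000 [wait]  ⇒ S*(4)=61.7956
t_3: node(3,0) S=77.4970 payoff=53.1030 vs cont=54.6961 → 54.6961 [wait]  node(3,1) S=121.8817 payoff=8.7183 vs cont=26.3149 → 26.3149 [wait]  node(3,2) S=191.6869 payoff=0.0000 vs cont=7.3242 → 7.3242 [wait]  node(3,3) S=301.4715 payoff=0.0000 vs cont=0.7701 → 0.7701 [wait]  ⇒ S*(3)=-
t_2: node(2,0) S=97.1878 payoff=33.4122 vs cont=41.6804 → 41.6804 [wait]  node(2,1) S=152.8500 payoff=0.0000 vs cont=17.6476 → 17.6476 [wait]  node(2,2) S=240.3916 payoff=0.0000 vs cont=4.3401 → 4.3401 [wait]  ⇒ S*(2)=-
t_1: node(1,0) S=121.8817 payoff=8.7183 vs cont=30.6778 → 30.6778 [wait]  node(1,1) S=191.6869 payoff=0.0000 vs cont=11.5773 → 11.5773 [wait]  ⇒ S*(1)=-
t_0: node(0,0) S=152.8500 payoff=0.0000 vs cont=21.9432 → 21.9432 [wait]  ⇒ S*(0)=-

price = 21.9432
boundary = - - - - 61.7956 77.4970 97.1878
tree:
21.9432
30.6778 11.5773
41.6804 17.6476 4.3401
54.6961 26.3149 7.3242 0.7701
68.8044 38.1268 12.2666 1.4127 0.0000
81.3245 53.1030 20.3579 2.5912 0.0000 0.0000
91.3080 68.8044 33.4122 4.7530 0.0000 0.0000 0.0000
99.2688 81.3245 53.1030 8.7183 0.0000 0.0000 0.0000 0.0000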